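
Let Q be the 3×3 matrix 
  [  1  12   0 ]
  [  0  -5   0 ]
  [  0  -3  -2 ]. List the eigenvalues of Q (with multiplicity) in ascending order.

-5, -2, 1

Characteristic polynomial: p(λ) = λ^3 + 6λ^2 + 3λ - 10 = (λ - 1)(λ + 2)(λ + 5).
Roots (with multiplicity): -5, -2, 1.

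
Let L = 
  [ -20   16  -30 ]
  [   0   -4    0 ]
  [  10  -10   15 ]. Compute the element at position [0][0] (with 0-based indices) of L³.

-500

Characteristic polynomial: λ^3 + 9λ^2 + 20λ = λ(λ + 4)(λ + 5), so the eigenvalues are -5, -4, 0.
λ=0: eigenvector (-3, 0, 2).
λ=-4: eigenvector (1, 1, 0).
λ=-5: eigenvector (-2, 0, 1).
P = [[-3, 1, -2], [0, 1, 0], [2, 0, 1]], D = diag(0, -4, -5), P⁻¹ = [[1, -1, 2], [0, 1, 0], [-2, 2, -3]].
L³ = P·diag(0, -64, -125)·P⁻¹ = [[-500, 436, -750], [0, -64, 0], [250, -250, 375]].
The requested entry is -500.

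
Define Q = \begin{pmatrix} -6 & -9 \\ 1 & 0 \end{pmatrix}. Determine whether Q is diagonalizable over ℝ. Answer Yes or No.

No

Characteristic polynomial: p(r) = r^2 + 6r + 9 = (r + 3)^2.
r = -3 has algebraic multiplicity 2; rank(Q + 3I) = 1, so geometric multiplicity = 1.
Geometric multiplicity < algebraic multiplicity, so Q is not diagonalizable.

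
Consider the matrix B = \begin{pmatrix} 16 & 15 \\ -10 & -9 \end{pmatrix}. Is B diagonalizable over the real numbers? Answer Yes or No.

Yes

Characteristic polynomial: p(t) = t^2 - 7t + 6 = (t - 6)(t - 1).
All 2 eigenvalues are distinct, so B is diagonalizable.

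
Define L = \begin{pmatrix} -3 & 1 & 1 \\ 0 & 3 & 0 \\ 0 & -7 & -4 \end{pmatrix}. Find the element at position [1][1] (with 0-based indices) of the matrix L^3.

Characteristic polynomial: λ^3 + 4λ^2 - 9λ - 36 = (λ - 3)(λ + 3)(λ + 4), so the eigenvalues are -4, -3, 3.
λ=-3: eigenvector (1, 0, 0).
λ=3: eigenvector (0, 1, -1).
λ=-4: eigenvector (-1, 0, 1).
P = [[1, 0, -1], [0, 1, 0], [0, -1, 1]], D = diag(-3, 3, -4), P⁻¹ = [[1, 1, 1], [0, 1, 0], [0, 1, 1]].
L³ = P·diag(-27, 27, -64)·P⁻¹ = [[-27, 37, 37], [0, 27, 0], [0, -91, -64]].
The requested entry is 27.

27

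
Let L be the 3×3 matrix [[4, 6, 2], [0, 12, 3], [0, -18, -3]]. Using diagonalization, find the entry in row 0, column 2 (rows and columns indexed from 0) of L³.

152

Characteristic polynomial: λ^3 - 13λ^2 + 54λ - 72 = (λ - 6)(λ - 4)(λ - 3), so the eigenvalues are 3, 4, 6.
λ=6: eigenvector (1, 1, -2).
λ=4: eigenvector (1, 0, 0).
λ=3: eigenvector (0, -1, 3).
P = [[1, 1, 0], [1, 0, -1], [-2, 0, 3]], D = diag(6, 4, 3), P⁻¹ = [[0, 3, 1], [1, -3, -1], [0, 2, 1]].
L³ = P·diag(216, 64, 27)·P⁻¹ = [[64, 456, 152], [0, 594, 189], [0, -1134, -351]].
The requested entry is 152.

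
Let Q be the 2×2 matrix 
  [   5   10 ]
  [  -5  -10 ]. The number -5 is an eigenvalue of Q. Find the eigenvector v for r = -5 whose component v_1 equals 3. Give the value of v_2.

Q + 5I = [[10, 10], [-5, -5]].
Solving (Q + 5I)v = 0 gives the eigenspace spanned by (3, -3).
With v_1 = 3, v = (3, -3), so v_2 = -3.

-3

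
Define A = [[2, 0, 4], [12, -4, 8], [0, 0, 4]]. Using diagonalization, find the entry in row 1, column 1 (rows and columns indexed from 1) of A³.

Characteristic polynomial: r^3 - 2r^2 - 16r + 32 = (r - 4)(r - 2)(r + 4), so the eigenvalues are -4, 2, 4.
r=2: eigenvector (1, 2, 0).
r=-4: eigenvector (0, 1, 0).
r=4: eigenvector (2, 4, 1).
P = [[1, 0, 2], [2, 1, 4], [0, 0, 1]], D = diag(2, -4, 4), P⁻¹ = [[1, 0, -2], [-2, 1, 0], [0, 0, 1]].
A³ = P·diag(8, -64, 64)·P⁻¹ = [[8, 0, 112], [144, -64, 224], [0, 0, 64]].
The requested entry is 8.

8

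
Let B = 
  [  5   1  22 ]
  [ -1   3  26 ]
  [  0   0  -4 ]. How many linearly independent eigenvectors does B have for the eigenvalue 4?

1

B − 4I = [[1, 1, 22], [-1, -1, 26], [0, 0, -8]].
This matrix has rank 2, so its null space has dimension 3 − 2 = 1.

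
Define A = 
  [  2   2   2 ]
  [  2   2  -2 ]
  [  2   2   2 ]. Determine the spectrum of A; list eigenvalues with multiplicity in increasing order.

Characteristic polynomial: p(λ) = λ^3 - 6λ^2 + 8λ = λ(λ - 4)(λ - 2).
Roots (with multiplicity): 0, 2, 4.

0, 2, 4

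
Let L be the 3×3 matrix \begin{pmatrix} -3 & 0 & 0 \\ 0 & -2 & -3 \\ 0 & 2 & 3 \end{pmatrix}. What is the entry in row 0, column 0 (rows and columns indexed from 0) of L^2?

Characteristic polynomial: μ^3 + 2μ^2 - 3μ = μ(μ - 1)(μ + 3), so the eigenvalues are -3, 0, 1.
μ=-3: eigenvector (1, 0, 0).
μ=0: eigenvector (0, 3, -2).
μ=1: eigenvector (0, -1, 1).
P = [[1, 0, 0], [0, 3, -1], [0, -2, 1]], D = diag(-3, 0, 1), P⁻¹ = [[1, 0, 0], [0, 1, 1], [0, 2, 3]].
L² = P·diag(9, 0, 1)·P⁻¹ = [[9, 0, 0], [0, -2, -3], [0, 2, 3]].
The requested entry is 9.

9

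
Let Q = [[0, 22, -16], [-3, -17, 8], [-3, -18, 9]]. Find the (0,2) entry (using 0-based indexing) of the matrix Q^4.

320

Characteristic polynomial: t^3 + 8t^2 + 9t - 18 = (t - 1)(t + 3)(t + 6), so the eigenvalues are -6, -3, 1.
t=-6: eigenvector (-1, 1, 1).
t=-3: eigenvector (-2, 1, 1).
t=1: eigenvector (-4, 2, 3).
P = [[-1, -2, -4], [1, 1, 2], [1, 1, 3]], D = diag(-6, -3, 1), P⁻¹ = [[1, 2, 0], [-1, 1, -2], [0, -1, 1]].
Q⁴ = P·diag(1296, 81, 1)·P⁻¹ = [[-1134, -2750, 320], [1215, 2671, -160], [1215, 2670, -159]].
The requested entry is 320.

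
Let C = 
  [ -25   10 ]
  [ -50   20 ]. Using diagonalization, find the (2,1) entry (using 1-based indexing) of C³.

Characteristic polynomial: μ^2 + 5μ = μ(μ + 5), so the eigenvalues are -5, 0.
μ=-5: eigenvector (1, 2).
μ=0: eigenvector (2, 5).
P = [[1, 2], [2, 5]], D = diag(-5, 0), P⁻¹ = [[5, -2], [-2, 1]].
C³ = P·diag(-125, 0)·P⁻¹ = [[-625, 250], [-1250, 500]].
The requested entry is -1250.

-1250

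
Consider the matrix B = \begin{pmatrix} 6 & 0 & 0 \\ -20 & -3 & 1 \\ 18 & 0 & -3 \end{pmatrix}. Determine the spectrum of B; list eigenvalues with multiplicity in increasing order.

-3, -3, 6

Characteristic polynomial: p(t) = t^3 - 27t - 54 = (t - 6)(t + 3)^2.
Roots (with multiplicity): -3, -3, 6.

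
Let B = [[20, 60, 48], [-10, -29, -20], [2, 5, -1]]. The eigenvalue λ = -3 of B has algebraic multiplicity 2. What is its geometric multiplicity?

1

B + 3I = [[23, 60, 48], [-10, -26, -20], [2, 5, 2]].
This matrix has rank 2, so its null space has dimension 3 − 2 = 1.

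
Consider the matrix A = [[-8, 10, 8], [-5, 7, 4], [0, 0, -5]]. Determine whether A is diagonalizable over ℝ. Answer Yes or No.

Yes

Characteristic polynomial: p(μ) = μ^3 + 6μ^2 - μ - 30 = (μ - 2)(μ + 3)(μ + 5).
All 3 eigenvalues are distinct, so A is diagonalizable.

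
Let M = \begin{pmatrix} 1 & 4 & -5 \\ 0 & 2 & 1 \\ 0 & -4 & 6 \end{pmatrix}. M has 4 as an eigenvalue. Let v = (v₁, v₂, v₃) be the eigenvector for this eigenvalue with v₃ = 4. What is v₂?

M − 4I = [[-3, 4, -5], [0, -2, 1], [0, -4, 2]].
Solving (M − 4I)v = 0 gives the eigenspace spanned by (-4, 2, 4).
With v₃ = 4, v = (-4, 2, 4), so v₂ = 2.

2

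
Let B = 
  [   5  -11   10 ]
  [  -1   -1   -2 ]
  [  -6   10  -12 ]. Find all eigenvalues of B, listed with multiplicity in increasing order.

Characteristic polynomial: p(s) = s^3 + 8s^2 + 16s = s(s + 4)^2.
Roots (with multiplicity): -4, -4, 0.

-4, -4, 0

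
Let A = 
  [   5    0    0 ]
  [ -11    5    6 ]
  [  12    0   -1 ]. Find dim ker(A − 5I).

1

A − 5I = [[0, 0, 0], [-11, 0, 6], [12, 0, -6]].
This matrix has rank 2, so its null space has dimension 3 − 2 = 1.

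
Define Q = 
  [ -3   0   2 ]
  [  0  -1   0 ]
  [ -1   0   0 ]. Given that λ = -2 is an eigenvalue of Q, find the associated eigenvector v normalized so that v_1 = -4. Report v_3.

-2

Q + 2I = [[-1, 0, 2], [0, 1, 0], [-1, 0, 2]].
Solving (Q + 2I)v = 0 gives the eigenspace spanned by (-4, 0, -2).
With v_1 = -4, v = (-4, 0, -2), so v_3 = -2.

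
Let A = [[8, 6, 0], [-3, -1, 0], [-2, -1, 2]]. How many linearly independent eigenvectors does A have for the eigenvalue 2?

1

A − 2I = [[6, 6, 0], [-3, -3, 0], [-2, -1, 0]].
This matrix has rank 2, so its null space has dimension 3 − 2 = 1.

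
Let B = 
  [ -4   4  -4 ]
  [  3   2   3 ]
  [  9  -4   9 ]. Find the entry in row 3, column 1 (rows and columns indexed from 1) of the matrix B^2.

Characteristic polynomial: t^3 - 7t^2 + 10t = t(t - 5)(t - 2), so the eigenvalues are 0, 2, 5.
t=2: eigenvector (-2, -1, 2).
t=5: eigenvector (0, 1, 1).
t=0: eigenvector (1, 0, -1).
P = [[-2, 0, 1], [-1, 1, 0], [2, 1, -1]], D = diag(2, 5, 0), P⁻¹ = [[1, -1, 1], [1, 0, 1], [3, -2, 2]].
B² = P·diag(4, 25, 0)·P⁻¹ = [[-8, 8, -8], [21, 4, 21], [33, -8, 33]].
The requested entry is 33.

33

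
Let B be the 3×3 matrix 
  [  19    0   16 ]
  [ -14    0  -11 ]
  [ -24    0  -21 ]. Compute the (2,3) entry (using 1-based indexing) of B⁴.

Characteristic polynomial: μ^3 + 2μ^2 - 15μ = μ(μ - 3)(μ + 5), so the eigenvalues are -5, 0, 3.
μ=0: eigenvector (0, 1, 0).
μ=3: eigenvector (1, -1, -1).
μ=-5: eigenvector (-2, 1, 3).
P = [[0, 1, -2], [1, -1, 1], [0, -1, 3]], D = diag(0, 3, -5), P⁻¹ = [[2, 1, 1], [3, 0, 2], [1, 0, 1]].
B⁴ = P·diag(0, 81, 625)·P⁻¹ = [[-1007, 0, -1088], [382, 0, 463], [1632, 0, 1713]].
The requested entry is 463.

463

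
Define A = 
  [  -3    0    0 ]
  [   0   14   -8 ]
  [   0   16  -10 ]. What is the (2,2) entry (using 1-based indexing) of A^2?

Characteristic polynomial: r^3 - r^2 - 24r - 36 = (r - 6)(r + 2)(r + 3), so the eigenvalues are -3, -2, 6.
r=-3: eigenvector (1, 0, 0).
r=6: eigenvector (0, 1, 1).
r=-2: eigenvector (0, 1, 2).
P = [[1, 0, 0], [0, 1, 1], [0, 1, 2]], D = diag(-3, 6, -2), P⁻¹ = [[1, 0, 0], [0, 2, -1], [0, -1, 1]].
A² = P·diag(9, 36, 4)·P⁻¹ = [[9, 0, 0], [0, 68, -32], [0, 64, -28]].
The requested entry is 68.

68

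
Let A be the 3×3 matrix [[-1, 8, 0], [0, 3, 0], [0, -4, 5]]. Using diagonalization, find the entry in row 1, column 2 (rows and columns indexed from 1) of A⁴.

160

Characteristic polynomial: λ^3 - 7λ^2 + 7λ + 15 = (λ - 5)(λ - 3)(λ + 1), so the eigenvalues are -1, 3, 5.
λ=-1: eigenvector (1, 0, 0).
λ=3: eigenvector (2, 1, 2).
λ=5: eigenvector (0, 0, 1).
P = [[1, 2, 0], [0, 1, 0], [0, 2, 1]], D = diag(-1, 3, 5), P⁻¹ = [[1, -2, 0], [0, 1, 0], [0, -2, 1]].
A⁴ = P·diag(1, 81, 625)·P⁻¹ = [[1, 160, 0], [0, 81, 0], [0, -1088, 625]].
The requested entry is 160.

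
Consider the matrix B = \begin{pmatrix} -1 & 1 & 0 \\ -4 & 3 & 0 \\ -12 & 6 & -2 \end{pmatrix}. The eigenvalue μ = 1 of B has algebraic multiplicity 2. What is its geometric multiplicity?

1

B − 1I = [[-2, 1, 0], [-4, 2, 0], [-12, 6, -3]].
This matrix has rank 2, so its null space has dimension 3 − 2 = 1.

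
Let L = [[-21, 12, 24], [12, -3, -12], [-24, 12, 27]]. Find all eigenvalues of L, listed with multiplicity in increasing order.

Characteristic polynomial: p(λ) = λ^3 - 3λ^2 - 9λ + 27 = (λ - 3)^2(λ + 3).
Roots (with multiplicity): -3, 3, 3.

-3, 3, 3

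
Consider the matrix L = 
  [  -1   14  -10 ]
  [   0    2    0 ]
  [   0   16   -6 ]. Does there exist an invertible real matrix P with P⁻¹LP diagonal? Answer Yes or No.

Yes

Characteristic polynomial: p(λ) = λ^3 + 5λ^2 - 8λ - 12 = (λ - 2)(λ + 1)(λ + 6).
All 3 eigenvalues are distinct, so L is diagonalizable.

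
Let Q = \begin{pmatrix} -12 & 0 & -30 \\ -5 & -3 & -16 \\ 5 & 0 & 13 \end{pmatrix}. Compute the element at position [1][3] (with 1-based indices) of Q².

Characteristic polynomial: λ^3 + 2λ^2 - 9λ - 18 = (λ - 3)(λ + 2)(λ + 3), so the eigenvalues are -3, -2, 3.
λ=-2: eigenvector (3, 1, -1).
λ=-3: eigenvector (0, 1, 0).
λ=3: eigenvector (-2, -1, 1).
P = [[3, 0, -2], [1, 1, -1], [-1, 0, 1]], D = diag(-2, -3, 3), P⁻¹ = [[1, 0, 2], [0, 1, 1], [1, 0, 3]].
Q² = P·diag(4, 9, 9)·P⁻¹ = [[-6, 0, -30], [-5, 9, -10], [5, 0, 19]].
The requested entry is -30.

-30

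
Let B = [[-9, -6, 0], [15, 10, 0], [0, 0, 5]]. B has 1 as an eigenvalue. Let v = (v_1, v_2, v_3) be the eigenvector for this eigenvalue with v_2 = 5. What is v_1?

-3

B − 1I = [[-10, -6, 0], [15, 9, 0], [0, 0, 4]].
Solving (B − 1I)v = 0 gives the eigenspace spanned by (-3, 5, 0).
With v_2 = 5, v = (-3, 5, 0), so v_1 = -3.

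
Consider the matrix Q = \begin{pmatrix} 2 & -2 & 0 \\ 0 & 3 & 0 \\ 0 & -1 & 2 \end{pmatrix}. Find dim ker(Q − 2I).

Q − 2I = [[0, -2, 0], [0, 1, 0], [0, -1, 0]].
This matrix has rank 1, so its null space has dimension 3 − 1 = 2.

2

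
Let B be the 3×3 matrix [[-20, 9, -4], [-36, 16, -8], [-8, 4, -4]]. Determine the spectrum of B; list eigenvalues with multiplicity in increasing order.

Characteristic polynomial: p(μ) = μ^3 + 8μ^2 + 20μ + 16 = (μ + 2)^2(μ + 4).
Roots (with multiplicity): -4, -2, -2.

-4, -2, -2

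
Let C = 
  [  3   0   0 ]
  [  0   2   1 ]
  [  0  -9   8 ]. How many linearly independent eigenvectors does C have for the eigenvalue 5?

C − 5I = [[-2, 0, 0], [0, -3, 1], [0, -9, 3]].
This matrix has rank 2, so its null space has dimension 3 − 2 = 1.

1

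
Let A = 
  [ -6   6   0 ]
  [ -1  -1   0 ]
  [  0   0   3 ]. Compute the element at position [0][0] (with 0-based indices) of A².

Characteristic polynomial: t^3 + 4t^2 - 9t - 36 = (t - 3)(t + 3)(t + 4), so the eigenvalues are -4, -3, 3.
t=-4: eigenvector (3, 1, 0).
t=-3: eigenvector (2, 1, 0).
t=3: eigenvector (0, 0, 1).
P = [[3, 2, 0], [1, 1, 0], [0, 0, 1]], D = diag(-4, -3, 3), P⁻¹ = [[1, -2, 0], [-1, 3, 0], [0, 0, 1]].
A² = P·diag(16, 9, 9)·P⁻¹ = [[30, -42, 0], [7, -5, 0], [0, 0, 9]].
The requested entry is 30.

30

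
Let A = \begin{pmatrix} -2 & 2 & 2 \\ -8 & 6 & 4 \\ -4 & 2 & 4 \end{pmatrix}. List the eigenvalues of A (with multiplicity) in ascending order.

Characteristic polynomial: p(t) = t^3 - 8t^2 + 20t - 16 = (t - 4)(t - 2)^2.
Roots (with multiplicity): 2, 2, 4.

2, 2, 4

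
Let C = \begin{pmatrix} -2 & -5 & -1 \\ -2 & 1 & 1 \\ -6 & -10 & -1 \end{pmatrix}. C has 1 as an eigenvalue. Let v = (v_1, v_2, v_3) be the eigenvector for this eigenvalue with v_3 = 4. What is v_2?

C − 1I = [[-3, -5, -1], [-2, 0, 1], [-6, -10, -2]].
Solving (C − 1I)v = 0 gives the eigenspace spanned by (2, -2, 4).
With v_3 = 4, v = (2, -2, 4), so v_2 = -2.

-2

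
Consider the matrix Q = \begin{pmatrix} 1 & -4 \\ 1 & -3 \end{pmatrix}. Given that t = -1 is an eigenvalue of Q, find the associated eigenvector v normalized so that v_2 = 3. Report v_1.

6

Q + 1I = [[2, -4], [1, -2]].
Solving (Q + 1I)v = 0 gives the eigenspace spanned by (6, 3).
With v_2 = 3, v = (6, 3), so v_1 = 6.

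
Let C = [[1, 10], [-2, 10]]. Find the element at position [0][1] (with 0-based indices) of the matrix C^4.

6710

Characteristic polynomial: μ^2 - 11μ + 30 = (μ - 6)(μ - 5), so the eigenvalues are 5, 6.
μ=6: eigenvector (2, 1).
μ=5: eigenvector (5, 2).
P = [[2, 5], [1, 2]], D = diag(6, 5), P⁻¹ = [[-2, 5], [1, -2]].
C⁴ = P·diag(1296, 625)·P⁻¹ = [[-2059, 6710], [-1342, 3980]].
The requested entry is 6710.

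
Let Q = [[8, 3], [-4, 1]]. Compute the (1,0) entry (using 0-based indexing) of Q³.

Characteristic polynomial: r^2 - 9r + 20 = (r - 5)(r - 4), so the eigenvalues are 4, 5.
r=5: eigenvector (1, -1).
r=4: eigenvector (-3, 4).
P = [[1, -3], [-1, 4]], D = diag(5, 4), P⁻¹ = [[4, 3], [1, 1]].
Q³ = P·diag(125, 64)·P⁻¹ = [[308, 183], [-244, -119]].
The requested entry is -244.

-244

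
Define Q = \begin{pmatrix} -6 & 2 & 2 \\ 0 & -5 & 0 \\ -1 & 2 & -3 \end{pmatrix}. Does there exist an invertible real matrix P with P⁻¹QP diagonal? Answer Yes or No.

Yes

Characteristic polynomial: p(s) = s^3 + 14s^2 + 65s + 100 = (s + 4)(s + 5)^2.
s = -5 has algebraic multiplicity 2; rank(Q + 5I) = 1, so geometric multiplicity = 2.
Every eigenvalue has geometric = algebraic multiplicity, so Q is diagonalizable.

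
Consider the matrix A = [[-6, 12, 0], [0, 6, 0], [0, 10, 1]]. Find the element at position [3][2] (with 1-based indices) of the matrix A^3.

Characteristic polynomial: s^3 - s^2 - 36s + 36 = (s - 6)(s - 1)(s + 6), so the eigenvalues are -6, 1, 6.
s=-6: eigenvector (1, 0, 0).
s=6: eigenvector (1, 1, 2).
s=1: eigenvector (0, 0, 1).
P = [[1, 1, 0], [0, 1, 0], [0, 2, 1]], D = diag(-6, 6, 1), P⁻¹ = [[1, -1, 0], [0, 1, 0], [0, -2, 1]].
A³ = P·diag(-216, 216, 1)·P⁻¹ = [[-216, 432, 0], [0, 216, 0], [0, 430, 1]].
The requested entry is 430.

430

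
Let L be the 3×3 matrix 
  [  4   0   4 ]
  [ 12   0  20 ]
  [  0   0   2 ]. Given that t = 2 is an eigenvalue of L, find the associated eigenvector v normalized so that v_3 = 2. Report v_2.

-4

L − 2I = [[2, 0, 4], [12, -2, 20], [0, 0, 0]].
Solving (L − 2I)v = 0 gives the eigenspace spanned by (-4, -4, 2).
With v_3 = 2, v = (-4, -4, 2), so v_2 = -4.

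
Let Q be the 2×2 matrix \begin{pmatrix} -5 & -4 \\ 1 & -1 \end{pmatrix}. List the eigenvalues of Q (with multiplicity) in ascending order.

Characteristic polynomial: p(t) = t^2 + 6t + 9 = (t + 3)^2.
Roots (with multiplicity): -3, -3.

-3, -3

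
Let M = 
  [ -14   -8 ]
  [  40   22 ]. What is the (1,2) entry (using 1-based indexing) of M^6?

Characteristic polynomial: t^2 - 8t + 12 = (t - 6)(t - 2), so the eigenvalues are 2, 6.
t=2: eigenvector (1, -2).
t=6: eigenvector (-2, 5).
P = [[1, -2], [-2, 5]], D = diag(2, 6), P⁻¹ = [[5, 2], [2, 1]].
M⁶ = P·diag(64, 46656)·P⁻¹ = [[-186304, -93184], [465920, 233024]].
The requested entry is -93184.

-93184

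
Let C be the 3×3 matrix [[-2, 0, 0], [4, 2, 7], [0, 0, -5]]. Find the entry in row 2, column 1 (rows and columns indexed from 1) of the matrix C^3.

16

Characteristic polynomial: t^3 + 5t^2 - 4t - 20 = (t - 2)(t + 2)(t + 5), so the eigenvalues are -5, -2, 2.
t=-2: eigenvector (1, -1, 0).
t=2: eigenvector (0, 1, 0).
t=-5: eigenvector (0, -1, 1).
P = [[1, 0, 0], [-1, 1, -1], [0, 0, 1]], D = diag(-2, 2, -5), P⁻¹ = [[1, 0, 0], [1, 1, 1], [0, 0, 1]].
C³ = P·diag(-8, 8, -125)·P⁻¹ = [[-8, 0, 0], [16, 8, 133], [0, 0, -125]].
The requested entry is 16.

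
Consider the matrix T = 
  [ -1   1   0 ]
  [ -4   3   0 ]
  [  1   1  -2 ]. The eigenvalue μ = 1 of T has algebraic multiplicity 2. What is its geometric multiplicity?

T − 1I = [[-2, 1, 0], [-4, 2, 0], [1, 1, -3]].
This matrix has rank 2, so its null space has dimension 3 − 2 = 1.

1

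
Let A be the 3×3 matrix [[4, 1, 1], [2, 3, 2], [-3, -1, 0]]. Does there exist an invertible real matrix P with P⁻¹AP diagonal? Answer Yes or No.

No

Characteristic polynomial: p(s) = s^3 - 7s^2 + 15s - 9 = (s - 3)^2(s - 1).
s = 3 has algebraic multiplicity 2; rank(A − 3I) = 2, so geometric multiplicity = 1.
Geometric multiplicity < algebraic multiplicity, so A is not diagonalizable.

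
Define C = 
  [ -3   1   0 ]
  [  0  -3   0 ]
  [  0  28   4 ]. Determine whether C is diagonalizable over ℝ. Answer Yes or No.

Characteristic polynomial: p(t) = t^3 + 2t^2 - 15t - 36 = (t - 4)(t + 3)^2.
t = -3 has algebraic multiplicity 2; rank(C + 3I) = 2, so geometric multiplicity = 1.
Geometric multiplicity < algebraic multiplicity, so C is not diagonalizable.

No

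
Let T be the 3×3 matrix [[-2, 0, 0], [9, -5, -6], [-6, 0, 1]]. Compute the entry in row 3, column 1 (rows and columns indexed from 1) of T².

Characteristic polynomial: λ^3 + 6λ^2 + 3λ - 10 = (λ - 1)(λ + 2)(λ + 5), so the eigenvalues are -5, -2, 1.
λ=-2: eigenvector (1, -1, 2).
λ=1: eigenvector (0, -1, 1).
λ=-5: eigenvector (0, 1, 0).
P = [[1, 0, 0], [-1, -1, 1], [2, 1, 0]], D = diag(-2, 1, -5), P⁻¹ = [[1, 0, 0], [-2, 0, 1], [-1, 1, 1]].
T² = P·diag(4, 1, 25)·P⁻¹ = [[4, 0, 0], [-27, 25, 24], [6, 0, 1]].
The requested entry is 6.

6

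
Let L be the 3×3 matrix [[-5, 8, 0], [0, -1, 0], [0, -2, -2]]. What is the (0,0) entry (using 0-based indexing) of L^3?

Characteristic polynomial: t^3 + 8t^2 + 17t + 10 = (t + 1)(t + 2)(t + 5), so the eigenvalues are -5, -2, -1.
t=-5: eigenvector (1, 0, 0).
t=-1: eigenvector (2, 1, -2).
t=-2: eigenvector (0, 0, 1).
P = [[1, 2, 0], [0, 1, 0], [0, -2, 1]], D = diag(-5, -1, -2), P⁻¹ = [[1, -2, 0], [0, 1, 0], [0, 2, 1]].
L³ = P·diag(-125, -1, -8)·P⁻¹ = [[-125, 248, 0], [0, -1, 0], [0, -14, -8]].
The requested entry is -125.

-125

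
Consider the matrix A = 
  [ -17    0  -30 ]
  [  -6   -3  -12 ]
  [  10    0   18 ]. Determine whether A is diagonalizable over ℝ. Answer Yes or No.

Yes

Characteristic polynomial: p(λ) = λ^3 + 2λ^2 - 9λ - 18 = (λ - 3)(λ + 2)(λ + 3).
All 3 eigenvalues are distinct, so A is diagonalizable.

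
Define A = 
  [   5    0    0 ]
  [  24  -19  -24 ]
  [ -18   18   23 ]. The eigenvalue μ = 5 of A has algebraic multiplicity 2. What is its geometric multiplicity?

A − 5I = [[0, 0, 0], [24, -24, -24], [-18, 18, 18]].
This matrix has rank 1, so its null space has dimension 3 − 1 = 2.

2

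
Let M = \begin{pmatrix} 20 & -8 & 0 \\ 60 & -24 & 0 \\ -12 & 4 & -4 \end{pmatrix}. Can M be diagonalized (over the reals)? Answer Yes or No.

Characteristic polynomial: p(λ) = λ^3 + 8λ^2 + 16λ = λ(λ + 4)^2.
λ = -4 has algebraic multiplicity 2; rank(M + 4I) = 1, so geometric multiplicity = 2.
Every eigenvalue has geometric = algebraic multiplicity, so M is diagonalizable.

Yes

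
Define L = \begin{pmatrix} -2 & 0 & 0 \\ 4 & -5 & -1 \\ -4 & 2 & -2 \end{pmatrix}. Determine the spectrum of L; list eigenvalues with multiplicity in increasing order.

-4, -3, -2

Characteristic polynomial: p(t) = t^3 + 9t^2 + 26t + 24 = (t + 2)(t + 3)(t + 4).
Roots (with multiplicity): -4, -3, -2.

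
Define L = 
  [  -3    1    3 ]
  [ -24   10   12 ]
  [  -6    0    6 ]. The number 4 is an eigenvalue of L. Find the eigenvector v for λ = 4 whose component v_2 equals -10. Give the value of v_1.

L − 4I = [[-7, 1, 3], [-24, 6, 12], [-6, 0, 2]].
Solving (L − 4I)v = 0 gives the eigenspace spanned by (5, -10, 15).
With v_2 = -10, v = (5, -10, 15), so v_1 = 5.

5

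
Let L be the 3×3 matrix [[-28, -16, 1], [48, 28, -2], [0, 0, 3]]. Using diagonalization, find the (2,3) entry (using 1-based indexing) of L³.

-74

Characteristic polynomial: r^3 - 3r^2 - 16r + 48 = (r - 4)(r - 3)(r + 4), so the eigenvalues are -4, 3, 4.
r=4: eigenvector (1, -2, 0).
r=3: eigenvector (-1, 2, 1).
r=-4: eigenvector (2, -3, 0).
P = [[1, -1, 2], [-2, 2, -3], [0, 1, 0]], D = diag(4, 3, -4), P⁻¹ = [[-3, -2, 1], [0, 0, 1], [2, 1, 0]].
L³ = P·diag(64, 27, -64)·P⁻¹ = [[-448, -256, 37], [768, 448, -74], [0, 0, 27]].
The requested entry is -74.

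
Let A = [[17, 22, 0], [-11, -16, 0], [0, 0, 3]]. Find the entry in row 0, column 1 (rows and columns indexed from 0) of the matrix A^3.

Characteristic polynomial: r^3 - 4r^2 - 27r + 90 = (r - 6)(r - 3)(r + 5), so the eigenvalues are -5, 3, 6.
r=6: eigenvector (2, -1, 0).
r=-5: eigenvector (-1, 1, 0).
r=3: eigenvector (0, 0, 1).
P = [[2, -1, 0], [-1, 1, 0], [0, 0, 1]], D = diag(6, -5, 3), P⁻¹ = [[1, 1, 0], [1, 2, 0], [0, 0, 1]].
A³ = P·diag(216, -125, 27)·P⁻¹ = [[557, 682, 0], [-341, -466, 0], [0, 0, 27]].
The requested entry is 682.

682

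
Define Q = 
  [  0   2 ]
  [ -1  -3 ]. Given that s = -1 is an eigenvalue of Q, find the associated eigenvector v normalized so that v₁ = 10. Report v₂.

-5

Q + 1I = [[1, 2], [-1, -2]].
Solving (Q + 1I)v = 0 gives the eigenspace spanned by (10, -5).
With v₁ = 10, v = (10, -5), so v₂ = -5.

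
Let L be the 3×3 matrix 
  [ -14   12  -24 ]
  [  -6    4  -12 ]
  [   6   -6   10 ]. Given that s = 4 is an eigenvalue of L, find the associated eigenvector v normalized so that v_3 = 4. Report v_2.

L − 4I = [[-18, 12, -24], [-6, 0, -12], [6, -6, 6]].
Solving (L − 4I)v = 0 gives the eigenspace spanned by (-8, -4, 4).
With v_3 = 4, v = (-8, -4, 4), so v_2 = -4.

-4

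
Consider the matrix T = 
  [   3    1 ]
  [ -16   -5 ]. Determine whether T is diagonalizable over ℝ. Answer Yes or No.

Characteristic polynomial: p(r) = r^2 + 2r + 1 = (r + 1)^2.
r = -1 has algebraic multiplicity 2; rank(T + 1I) = 1, so geometric multiplicity = 1.
Geometric multiplicity < algebraic multiplicity, so T is not diagonalizable.

No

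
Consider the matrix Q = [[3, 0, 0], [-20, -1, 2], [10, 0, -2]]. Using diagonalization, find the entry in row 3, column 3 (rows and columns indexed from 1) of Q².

4

Characteristic polynomial: s^3 - 7s - 6 = (s - 3)(s + 1)(s + 2), so the eigenvalues are -2, -1, 3.
s=3: eigenvector (1, -4, 2).
s=-1: eigenvector (0, 1, 0).
s=-2: eigenvector (0, -2, 1).
P = [[1, 0, 0], [-4, 1, -2], [2, 0, 1]], D = diag(3, -1, -2), P⁻¹ = [[1, 0, 0], [0, 1, 2], [-2, 0, 1]].
Q² = P·diag(9, 1, 4)·P⁻¹ = [[9, 0, 0], [-20, 1, -6], [10, 0, 4]].
The requested entry is 4.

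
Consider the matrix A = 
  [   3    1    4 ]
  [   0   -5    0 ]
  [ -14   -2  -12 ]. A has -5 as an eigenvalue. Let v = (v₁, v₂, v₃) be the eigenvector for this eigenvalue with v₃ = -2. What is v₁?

1

A + 5I = [[8, 1, 4], [0, 0, 0], [-14, -2, -7]].
Solving (A + 5I)v = 0 gives the eigenspace spanned by (1, 0, -2).
With v₃ = -2, v = (1, 0, -2), so v₁ = 1.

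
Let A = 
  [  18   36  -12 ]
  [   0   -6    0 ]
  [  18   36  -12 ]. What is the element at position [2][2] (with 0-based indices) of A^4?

-2592

Characteristic polynomial: λ^3 - 36λ = λ(λ - 6)(λ + 6), so the eigenvalues are -6, 0, 6.
λ=-6: eigenvector (-3, 1, -3).
λ=6: eigenvector (1, 0, 1).
λ=0: eigenvector (2, 0, 3).
P = [[-3, 1, 2], [1, 0, 0], [-3, 1, 3]], D = diag(-6, 6, 0), P⁻¹ = [[0, 1, 0], [3, 3, -2], [-1, 0, 1]].
A⁴ = P·diag(1296, 1296, 0)·P⁻¹ = [[3888, 0, -2592], [0, 1296, 0], [3888, 0, -2592]].
The requested entry is -2592.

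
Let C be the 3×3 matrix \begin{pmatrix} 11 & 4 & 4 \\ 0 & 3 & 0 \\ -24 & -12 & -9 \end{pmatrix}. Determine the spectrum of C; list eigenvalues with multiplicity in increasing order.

-1, 3, 3

Characteristic polynomial: p(μ) = μ^3 - 5μ^2 + 3μ + 9 = (μ - 3)^2(μ + 1).
Roots (with multiplicity): -1, 3, 3.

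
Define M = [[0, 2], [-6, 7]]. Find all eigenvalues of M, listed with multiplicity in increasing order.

Characteristic polynomial: p(r) = r^2 - 7r + 12 = (r - 4)(r - 3).
Roots (with multiplicity): 3, 4.

3, 4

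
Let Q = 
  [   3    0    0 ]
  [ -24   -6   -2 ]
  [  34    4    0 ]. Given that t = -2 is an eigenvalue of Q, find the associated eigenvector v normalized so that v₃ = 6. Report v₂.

Q + 2I = [[5, 0, 0], [-24, -4, -2], [34, 4, 2]].
Solving (Q + 2I)v = 0 gives the eigenspace spanned by (0, -3, 6).
With v₃ = 6, v = (0, -3, 6), so v₂ = -3.

-3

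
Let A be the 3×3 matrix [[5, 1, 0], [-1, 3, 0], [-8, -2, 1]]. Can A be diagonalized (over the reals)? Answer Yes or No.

No

Characteristic polynomial: p(λ) = λ^3 - 9λ^2 + 24λ - 16 = (λ - 4)^2(λ - 1).
λ = 4 has algebraic multiplicity 2; rank(A − 4I) = 2, so geometric multiplicity = 1.
Geometric multiplicity < algebraic multiplicity, so A is not diagonalizable.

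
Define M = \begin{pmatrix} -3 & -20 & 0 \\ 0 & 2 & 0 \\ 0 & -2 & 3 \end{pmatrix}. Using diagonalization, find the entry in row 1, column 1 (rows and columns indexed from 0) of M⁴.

16

Characteristic polynomial: μ^3 - 2μ^2 - 9μ + 18 = (μ - 3)(μ - 2)(μ + 3), so the eigenvalues are -3, 2, 3.
μ=-3: eigenvector (1, 0, 0).
μ=2: eigenvector (-4, 1, 2).
μ=3: eigenvector (0, 0, 1).
P = [[1, -4, 0], [0, 1, 0], [0, 2, 1]], D = diag(-3, 2, 3), P⁻¹ = [[1, 4, 0], [0, 1, 0], [0, -2, 1]].
M⁴ = P·diag(81, 16, 81)·P⁻¹ = [[81, 260, 0], [0, 16, 0], [0, -130, 81]].
The requested entry is 16.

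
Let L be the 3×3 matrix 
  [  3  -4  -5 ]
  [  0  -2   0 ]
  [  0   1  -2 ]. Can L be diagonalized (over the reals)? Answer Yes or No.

Characteristic polynomial: p(r) = r^3 + r^2 - 8r - 12 = (r - 3)(r + 2)^2.
r = -2 has algebraic multiplicity 2; rank(L + 2I) = 2, so geometric multiplicity = 1.
Geometric multiplicity < algebraic multiplicity, so L is not diagonalizable.

No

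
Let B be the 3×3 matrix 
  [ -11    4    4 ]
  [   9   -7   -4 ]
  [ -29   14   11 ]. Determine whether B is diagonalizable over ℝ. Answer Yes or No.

Characteristic polynomial: p(t) = t^3 + 7t^2 + 15t + 9 = (t + 1)(t + 3)^2.
t = -3 has algebraic multiplicity 2; rank(B + 3I) = 2, so geometric multiplicity = 1.
Geometric multiplicity < algebraic multiplicity, so B is not diagonalizable.

No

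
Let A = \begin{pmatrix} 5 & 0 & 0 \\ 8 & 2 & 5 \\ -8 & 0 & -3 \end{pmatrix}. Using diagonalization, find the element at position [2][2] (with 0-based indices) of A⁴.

Characteristic polynomial: μ^3 - 4μ^2 - 11μ + 30 = (μ - 5)(μ - 2)(μ + 3), so the eigenvalues are -3, 2, 5.
μ=-3: eigenvector (0, -1, 1).
μ=2: eigenvector (0, 1, 0).
μ=5: eigenvector (-1, -1, 1).
P = [[0, 0, -1], [-1, 1, -1], [1, 0, 1]], D = diag(-3, 2, 5), P⁻¹ = [[1, 0, 1], [0, 1, 1], [-1, 0, 0]].
A⁴ = P·diag(81, 16, 625)·P⁻¹ = [[625, 0, 0], [544, 16, -65], [-544, 0, 81]].
The requested entry is 81.

81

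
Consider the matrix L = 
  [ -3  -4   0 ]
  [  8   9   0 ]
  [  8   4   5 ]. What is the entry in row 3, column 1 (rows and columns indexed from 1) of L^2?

Characteristic polynomial: r^3 - 11r^2 + 35r - 25 = (r - 5)^2(r - 1), so the eigenvalues are 1, 5, 5.
r=5: eigenvector (1, -2, -1).
r=5: eigenvector (0, 0, 1).
r=1: eigenvector (1, -1, -1).
P = [[1, 0, 1], [-2, 0, -1], [-1, 1, -1]], D = diag(5, 5, 1), P⁻¹ = [[-1, -1, 0], [1, 0, 1], [2, 1, 0]].
L² = P·diag(25, 25, 1)·P⁻¹ = [[-23, -24, 0], [48, 49, 0], [48, 24, 25]].
The requested entry is 48.

48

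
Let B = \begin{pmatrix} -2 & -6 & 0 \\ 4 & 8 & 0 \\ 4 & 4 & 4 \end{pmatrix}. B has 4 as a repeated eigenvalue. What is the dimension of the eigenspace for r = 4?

2

B − 4I = [[-6, -6, 0], [4, 4, 0], [4, 4, 0]].
This matrix has rank 1, so its null space has dimension 3 − 1 = 2.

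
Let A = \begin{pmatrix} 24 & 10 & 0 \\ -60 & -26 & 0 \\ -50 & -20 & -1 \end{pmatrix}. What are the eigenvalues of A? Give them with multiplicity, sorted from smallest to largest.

-6, -1, 4

Characteristic polynomial: p(t) = t^3 + 3t^2 - 22t - 24 = (t - 4)(t + 1)(t + 6).
Roots (with multiplicity): -6, -1, 4.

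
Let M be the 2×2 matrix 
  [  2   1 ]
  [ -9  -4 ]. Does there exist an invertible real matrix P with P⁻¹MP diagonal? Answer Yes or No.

No

Characteristic polynomial: p(λ) = λ^2 + 2λ + 1 = (λ + 1)^2.
λ = -1 has algebraic multiplicity 2; rank(M + 1I) = 1, so geometric multiplicity = 1.
Geometric multiplicity < algebraic multiplicity, so M is not diagonalizable.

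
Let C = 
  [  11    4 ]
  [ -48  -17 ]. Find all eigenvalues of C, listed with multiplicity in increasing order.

-5, -1

Characteristic polynomial: p(λ) = λ^2 + 6λ + 5 = (λ + 1)(λ + 5).
Roots (with multiplicity): -5, -1.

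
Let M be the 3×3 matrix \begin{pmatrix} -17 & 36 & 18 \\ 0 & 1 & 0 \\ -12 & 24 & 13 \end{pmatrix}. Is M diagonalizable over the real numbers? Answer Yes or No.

Characteristic polynomial: p(μ) = μ^3 + 3μ^2 - 9μ + 5 = (μ - 1)^2(μ + 5).
μ = 1 has algebraic multiplicity 2; rank(M − 1I) = 1, so geometric multiplicity = 2.
Every eigenvalue has geometric = algebraic multiplicity, so M is diagonalizable.

Yes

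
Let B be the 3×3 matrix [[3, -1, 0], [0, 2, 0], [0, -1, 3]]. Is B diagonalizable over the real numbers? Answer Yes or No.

Characteristic polynomial: p(λ) = λ^3 - 8λ^2 + 21λ - 18 = (λ - 3)^2(λ - 2).
λ = 3 has algebraic multiplicity 2; rank(B − 3I) = 1, so geometric multiplicity = 2.
Every eigenvalue has geometric = algebraic multiplicity, so B is diagonalizable.

Yes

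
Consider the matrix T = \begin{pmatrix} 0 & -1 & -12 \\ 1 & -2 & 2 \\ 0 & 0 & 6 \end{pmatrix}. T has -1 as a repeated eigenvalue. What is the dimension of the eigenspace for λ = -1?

1

T + 1I = [[1, -1, -12], [1, -1, 2], [0, 0, 7]].
This matrix has rank 2, so its null space has dimension 3 − 2 = 1.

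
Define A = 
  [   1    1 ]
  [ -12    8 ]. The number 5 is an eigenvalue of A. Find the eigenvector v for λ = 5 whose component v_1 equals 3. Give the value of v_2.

12

A − 5I = [[-4, 1], [-12, 3]].
Solving (A − 5I)v = 0 gives the eigenspace spanned by (3, 12).
With v_1 = 3, v = (3, 12), so v_2 = 12.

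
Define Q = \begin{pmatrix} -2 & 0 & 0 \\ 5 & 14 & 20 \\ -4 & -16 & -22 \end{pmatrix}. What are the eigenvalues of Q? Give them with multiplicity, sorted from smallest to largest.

Characteristic polynomial: p(t) = t^3 + 10t^2 + 28t + 24 = (t + 2)^2(t + 6).
Roots (with multiplicity): -6, -2, -2.

-6, -2, -2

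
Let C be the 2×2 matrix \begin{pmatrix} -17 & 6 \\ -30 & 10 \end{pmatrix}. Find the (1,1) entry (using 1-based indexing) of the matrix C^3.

Characteristic polynomial: r^2 + 7r + 10 = (r + 2)(r + 5), so the eigenvalues are -5, -2.
r=-2: eigenvector (2, 5).
r=-5: eigenvector (1, 2).
P = [[2, 1], [5, 2]], D = diag(-2, -5), P⁻¹ = [[-2, 1], [5, -2]].
C³ = P·diag(-8, -125)·P⁻¹ = [[-593, 234], [-1170, 460]].
The requested entry is -593.

-593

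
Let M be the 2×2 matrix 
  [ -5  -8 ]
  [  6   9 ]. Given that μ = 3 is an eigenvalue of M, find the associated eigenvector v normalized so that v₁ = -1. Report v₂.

M − 3I = [[-8, -8], [6, 6]].
Solving (M − 3I)v = 0 gives the eigenspace spanned by (-1, 1).
With v₁ = -1, v = (-1, 1), so v₂ = 1.

1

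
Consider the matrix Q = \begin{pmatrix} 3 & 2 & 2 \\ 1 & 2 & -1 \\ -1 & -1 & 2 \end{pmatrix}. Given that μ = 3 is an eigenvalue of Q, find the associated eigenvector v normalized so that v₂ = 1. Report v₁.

0

Q − 3I = [[0, 2, 2], [1, -1, -1], [-1, -1, -1]].
Solving (Q − 3I)v = 0 gives the eigenspace spanned by (0, 1, -1).
With v₂ = 1, v = (0, 1, -1), so v₁ = 0.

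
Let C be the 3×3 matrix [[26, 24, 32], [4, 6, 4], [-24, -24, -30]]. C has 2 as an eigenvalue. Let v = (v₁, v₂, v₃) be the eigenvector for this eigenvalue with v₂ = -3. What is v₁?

3

C − 2I = [[24, 24, 32], [4, 4, 4], [-24, -24, -32]].
Solving (C − 2I)v = 0 gives the eigenspace spanned by (3, -3, 0).
With v₂ = -3, v = (3, -3, 0), so v₁ = 3.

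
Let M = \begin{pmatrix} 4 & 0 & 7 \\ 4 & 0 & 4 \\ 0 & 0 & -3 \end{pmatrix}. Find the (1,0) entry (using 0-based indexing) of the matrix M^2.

16

Characteristic polynomial: μ^3 - μ^2 - 12μ = μ(μ - 4)(μ + 3), so the eigenvalues are -3, 0, 4.
μ=4: eigenvector (1, 1, 0).
μ=0: eigenvector (0, 1, 0).
μ=-3: eigenvector (-1, 0, 1).
P = [[1, 0, -1], [1, 1, 0], [0, 0, 1]], D = diag(4, 0, -3), P⁻¹ = [[1, 0, 1], [-1, 1, -1], [0, 0, 1]].
M² = P·diag(16, 0, 9)·P⁻¹ = [[16, 0, 7], [16, 0, 16], [0, 0, 9]].
The requested entry is 16.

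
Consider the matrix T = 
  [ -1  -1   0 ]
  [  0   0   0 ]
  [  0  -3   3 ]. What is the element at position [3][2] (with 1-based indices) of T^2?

Characteristic polynomial: s^3 - 2s^2 - 3s = s(s - 3)(s + 1), so the eigenvalues are -1, 0, 3.
s=0: eigenvector (-1, 1, 1).
s=-1: eigenvector (1, 0, 0).
s=3: eigenvector (0, 0, 1).
P = [[-1, 1, 0], [1, 0, 0], [1, 0, 1]], D = diag(0, -1, 3), P⁻¹ = [[0, 1, 0], [1, 1, 0], [0, -1, 1]].
T² = P·diag(0, 1, 9)·P⁻¹ = [[1, 1, 0], [0, 0, 0], [0, -9, 9]].
The requested entry is -9.

-9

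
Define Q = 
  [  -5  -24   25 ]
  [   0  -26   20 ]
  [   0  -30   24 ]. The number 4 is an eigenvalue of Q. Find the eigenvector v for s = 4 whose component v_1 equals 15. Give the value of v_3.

Q − 4I = [[-9, -24, 25], [0, -30, 20], [0, -30, 20]].
Solving (Q − 4I)v = 0 gives the eigenspace spanned by (15, 10, 15).
With v_1 = 15, v = (15, 10, 15), so v_3 = 15.

15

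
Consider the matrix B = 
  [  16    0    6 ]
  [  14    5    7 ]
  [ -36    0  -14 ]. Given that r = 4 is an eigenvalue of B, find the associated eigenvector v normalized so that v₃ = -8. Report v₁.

4

B − 4I = [[12, 0, 6], [14, 1, 7], [-36, 0, -18]].
Solving (B − 4I)v = 0 gives the eigenspace spanned by (4, 0, -8).
With v₃ = -8, v = (4, 0, -8), so v₁ = 4.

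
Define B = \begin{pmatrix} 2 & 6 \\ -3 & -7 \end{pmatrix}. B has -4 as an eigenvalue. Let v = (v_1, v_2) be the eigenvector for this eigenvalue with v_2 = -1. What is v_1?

B + 4I = [[6, 6], [-3, -3]].
Solving (B + 4I)v = 0 gives the eigenspace spanned by (1, -1).
With v_2 = -1, v = (1, -1), so v_1 = 1.

1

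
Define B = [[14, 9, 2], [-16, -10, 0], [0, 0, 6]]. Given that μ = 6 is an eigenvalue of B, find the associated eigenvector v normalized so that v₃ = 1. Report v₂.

B − 6I = [[8, 9, 2], [-16, -16, 0], [0, 0, 0]].
Solving (B − 6I)v = 0 gives the eigenspace spanned by (2, -2, 1).
With v₃ = 1, v = (2, -2, 1), so v₂ = -2.

-2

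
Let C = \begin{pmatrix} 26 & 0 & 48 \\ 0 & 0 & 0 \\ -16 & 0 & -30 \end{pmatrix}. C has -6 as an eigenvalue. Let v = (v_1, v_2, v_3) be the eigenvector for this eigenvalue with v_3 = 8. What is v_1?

-12

C + 6I = [[32, 0, 48], [0, 6, 0], [-16, 0, -24]].
Solving (C + 6I)v = 0 gives the eigenspace spanned by (-12, 0, 8).
With v_3 = 8, v = (-12, 0, 8), so v_1 = -12.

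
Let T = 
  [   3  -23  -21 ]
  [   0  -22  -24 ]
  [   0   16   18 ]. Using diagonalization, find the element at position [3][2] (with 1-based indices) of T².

-64

Characteristic polynomial: s^3 + s^2 - 24s + 36 = (s - 3)(s - 2)(s + 6), so the eigenvalues are -6, 2, 3.
s=3: eigenvector (1, 0, 0).
s=-6: eigenvector (3, 3, -2).
s=2: eigenvector (-2, -1, 1).
P = [[1, 3, -2], [0, 3, -1], [0, -2, 1]], D = diag(3, -6, 2), P⁻¹ = [[1, 1, 3], [0, 1, 1], [0, 2, 3]].
T² = P·diag(9, 36, 4)·P⁻¹ = [[9, 101, 111], [0, 100, 96], [0, -64, -60]].
The requested entry is -64.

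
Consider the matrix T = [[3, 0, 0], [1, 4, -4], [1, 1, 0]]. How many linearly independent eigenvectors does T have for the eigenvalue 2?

T − 2I = [[1, 0, 0], [1, 2, -4], [1, 1, -2]].
This matrix has rank 2, so its null space has dimension 3 − 2 = 1.

1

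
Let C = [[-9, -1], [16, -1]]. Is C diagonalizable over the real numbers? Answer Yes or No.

No

Characteristic polynomial: p(μ) = μ^2 + 10μ + 25 = (μ + 5)^2.
μ = -5 has algebraic multiplicity 2; rank(C + 5I) = 1, so geometric multiplicity = 1.
Geometric multiplicity < algebraic multiplicity, so C is not diagonalizable.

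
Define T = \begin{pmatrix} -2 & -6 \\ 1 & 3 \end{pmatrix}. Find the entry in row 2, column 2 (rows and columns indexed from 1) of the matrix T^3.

3

Characteristic polynomial: r^2 - r = r(r - 1), so the eigenvalues are 0, 1.
r=1: eigenvector (-2, 1).
r=0: eigenvector (-3, 1).
P = [[-2, -3], [1, 1]], D = diag(1, 0), P⁻¹ = [[1, 3], [-1, -2]].
T³ = P·diag(1, 0)·P⁻¹ = [[-2, -6], [1, 3]].
The requested entry is 3.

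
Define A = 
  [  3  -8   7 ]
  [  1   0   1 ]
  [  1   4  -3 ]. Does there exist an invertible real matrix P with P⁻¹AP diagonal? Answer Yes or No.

Characteristic polynomial: p(r) = r^3 - 12r + 16 = (r - 2)^2(r + 4).
r = 2 has algebraic multiplicity 2; rank(A − 2I) = 2, so geometric multiplicity = 1.
Geometric multiplicity < algebraic multiplicity, so A is not diagonalizable.

No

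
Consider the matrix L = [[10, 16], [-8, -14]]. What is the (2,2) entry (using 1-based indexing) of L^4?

2576

Characteristic polynomial: μ^2 + 4μ - 12 = (μ - 2)(μ + 6), so the eigenvalues are -6, 2.
μ=2: eigenvector (2, -1).
μ=-6: eigenvector (-1, 1).
P = [[2, -1], [-1, 1]], D = diag(2, -6), P⁻¹ = [[1, 1], [1, 2]].
L⁴ = P·diag(16, 1296)·P⁻¹ = [[-1264, -2560], [1280, 2576]].
The requested entry is 2576.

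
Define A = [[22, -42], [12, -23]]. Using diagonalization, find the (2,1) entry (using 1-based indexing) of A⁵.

132

Characteristic polynomial: μ^2 + μ - 2 = (μ - 1)(μ + 2), so the eigenvalues are -2, 1.
μ=1: eigenvector (-2, -1).
μ=-2: eigenvector (7, 4).
P = [[-2, 7], [-1, 4]], D = diag(1, -2), P⁻¹ = [[-4, 7], [-1, 2]].
A⁵ = P·diag(1, -32)·P⁻¹ = [[232, -462], [132, -263]].
The requested entry is 132.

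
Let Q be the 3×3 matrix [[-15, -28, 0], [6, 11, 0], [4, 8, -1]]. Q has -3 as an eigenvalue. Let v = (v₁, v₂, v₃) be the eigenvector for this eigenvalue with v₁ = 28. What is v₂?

Q + 3I = [[-12, -28, 0], [6, 14, 0], [4, 8, 2]].
Solving (Q + 3I)v = 0 gives the eigenspace spanned by (28, -12, -8).
With v₁ = 28, v = (28, -12, -8), so v₂ = -12.

-12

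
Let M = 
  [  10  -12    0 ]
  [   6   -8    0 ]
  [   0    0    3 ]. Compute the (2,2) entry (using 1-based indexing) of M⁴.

Characteristic polynomial: μ^3 - 5μ^2 - 2μ + 24 = (μ - 4)(μ - 3)(μ + 2), so the eigenvalues are -2, 3, 4.
μ=-2: eigenvector (-1, -1, 0).
μ=4: eigenvector (2, 1, 0).
μ=3: eigenvector (0, 0, 1).
P = [[-1, 2, 0], [-1, 1, 0], [0, 0, 1]], D = diag(-2, 4, 3), P⁻¹ = [[1, -2, 0], [1, -1, 0], [0, 0, 1]].
M⁴ = P·diag(16, 256, 81)·P⁻¹ = [[496, -480, 0], [240, -224, 0], [0, 0, 81]].
The requested entry is -224.

-224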